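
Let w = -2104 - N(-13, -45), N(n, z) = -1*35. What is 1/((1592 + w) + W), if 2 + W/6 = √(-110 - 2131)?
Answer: -163/106599 - 2*I*√249/35533 ≈ -0.0015291 - 0.00088817*I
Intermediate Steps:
N(n, z) = -35
W = -12 + 18*I*√249 (W = -12 + 6*√(-110 - 2131) = -12 + 6*√(-2241) = -12 + 6*(3*I*√249) = -12 + 18*I*√249 ≈ -12.0 + 284.04*I)
w = -2069 (w = -2104 - 1*(-35) = -2104 + 35 = -2069)
1/((1592 + w) + W) = 1/((1592 - 2069) + (-12 + 18*I*√249)) = 1/(-477 + (-12 + 18*I*√249)) = 1/(-489 + 18*I*√249)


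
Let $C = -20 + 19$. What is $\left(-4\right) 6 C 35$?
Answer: $840$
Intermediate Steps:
$C = -1$
$\left(-4\right) 6 C 35 = \left(-4\right) 6 \left(-1\right) 35 = \left(-24\right) \left(-1\right) 35 = 24 \cdot 35 = 840$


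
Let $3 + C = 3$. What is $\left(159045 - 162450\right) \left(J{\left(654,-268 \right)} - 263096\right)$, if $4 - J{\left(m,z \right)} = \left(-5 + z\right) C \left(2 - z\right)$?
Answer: $895828260$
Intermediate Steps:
$C = 0$ ($C = -3 + 3 = 0$)
$J{\left(m,z \right)} = 4$ ($J{\left(m,z \right)} = 4 - \left(-5 + z\right) 0 \left(2 - z\right) = 4 - 0 \left(2 - z\right) = 4 - 0 = 4 + 0 = 4$)
$\left(159045 - 162450\right) \left(J{\left(654,-268 \right)} - 263096\right) = \left(159045 - 162450\right) \left(4 - 263096\right) = \left(-3405\right) \left(-263092\right) = 895828260$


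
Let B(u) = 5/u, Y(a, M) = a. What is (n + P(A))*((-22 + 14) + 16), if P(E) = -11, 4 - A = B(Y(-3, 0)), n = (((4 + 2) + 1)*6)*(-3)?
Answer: -1096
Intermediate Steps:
n = -126 (n = ((6 + 1)*6)*(-3) = (7*6)*(-3) = 42*(-3) = -126)
A = 17/3 (A = 4 - 5/(-3) = 4 - 5*(-1)/3 = 4 - 1*(-5/3) = 4 + 5/3 = 17/3 ≈ 5.6667)
(n + P(A))*((-22 + 14) + 16) = (-126 - 11)*((-22 + 14) + 16) = -137*(-8 + 16) = -137*8 = -1096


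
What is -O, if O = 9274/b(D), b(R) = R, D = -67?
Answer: 9274/67 ≈ 138.42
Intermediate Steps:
O = -9274/67 (O = 9274/(-67) = 9274*(-1/67) = -9274/67 ≈ -138.42)
-O = -1*(-9274/67) = 9274/67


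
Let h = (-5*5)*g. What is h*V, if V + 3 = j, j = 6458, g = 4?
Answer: -645500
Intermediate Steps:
V = 6455 (V = -3 + 6458 = 6455)
h = -100 (h = -5*5*4 = -25*4 = -100)
h*V = -100*6455 = -645500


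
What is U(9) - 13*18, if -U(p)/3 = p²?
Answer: -477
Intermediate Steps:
U(p) = -3*p²
U(9) - 13*18 = -3*9² - 13*18 = -3*81 - 1*234 = -243 - 234 = -477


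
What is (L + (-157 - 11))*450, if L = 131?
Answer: -16650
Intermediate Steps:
(L + (-157 - 11))*450 = (131 + (-157 - 11))*450 = (131 - 168)*450 = -37*450 = -16650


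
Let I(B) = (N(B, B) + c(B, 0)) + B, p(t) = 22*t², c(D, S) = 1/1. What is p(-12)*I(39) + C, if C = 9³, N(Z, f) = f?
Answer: 251001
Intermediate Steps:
c(D, S) = 1 (c(D, S) = 1*1 = 1)
I(B) = 1 + 2*B (I(B) = (B + 1) + B = (1 + B) + B = 1 + 2*B)
C = 729
p(-12)*I(39) + C = (22*(-12)²)*(1 + 2*39) + 729 = (22*144)*(1 + 78) + 729 = 3168*79 + 729 = 250272 + 729 = 251001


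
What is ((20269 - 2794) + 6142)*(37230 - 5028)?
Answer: 760514634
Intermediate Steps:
((20269 - 2794) + 6142)*(37230 - 5028) = (17475 + 6142)*32202 = 23617*32202 = 760514634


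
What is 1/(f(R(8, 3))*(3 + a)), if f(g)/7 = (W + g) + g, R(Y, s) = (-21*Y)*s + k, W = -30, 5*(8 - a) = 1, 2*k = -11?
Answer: -5/396522 ≈ -1.2610e-5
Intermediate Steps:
k = -11/2 (k = (½)*(-11) = -11/2 ≈ -5.5000)
a = 39/5 (a = 8 - ⅕*1 = 8 - ⅕ = 39/5 ≈ 7.8000)
R(Y, s) = -11/2 - 21*Y*s (R(Y, s) = (-21*Y)*s - 11/2 = -21*Y*s - 11/2 = -11/2 - 21*Y*s)
f(g) = -210 + 14*g (f(g) = 7*((-30 + g) + g) = 7*(-30 + 2*g) = -210 + 14*g)
1/(f(R(8, 3))*(3 + a)) = 1/((-210 + 14*(-11/2 - 21*8*3))*(3 + 39/5)) = 1/((-210 + 14*(-11/2 - 504))*(54/5)) = 1/((-210 + 14*(-1019/2))*(54/5)) = 1/((-210 - 7133)*(54/5)) = 1/(-7343*54/5) = 1/(-396522/5) = -5/396522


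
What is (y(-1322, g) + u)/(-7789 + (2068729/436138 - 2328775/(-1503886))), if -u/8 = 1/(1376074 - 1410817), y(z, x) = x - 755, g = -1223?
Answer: 5634331690984109141/22169041752250449093 ≈ 0.25415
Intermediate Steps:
y(z, x) = -755 + x
u = 8/34743 (u = -8/(1376074 - 1410817) = -8/(-34743) = -8*(-1/34743) = 8/34743 ≈ 0.00023026)
(y(-1322, g) + u)/(-7789 + (2068729/436138 - 2328775/(-1503886))) = ((-755 - 1223) + 8/34743)/(-7789 + (2068729/436138 - 2328775/(-1503886))) = (-1978 + 8/34743)/(-7789 + (2068729*(1/436138) - 2328775*(-1/1503886))) = -68721646/(34743*(-7789 + (2068729/436138 + 2328775/1503886))) = -68721646/(34743*(-7789 + 1031699962961/163975458067)) = -68721646/(34743*(-1276173142920902/163975458067)) = -68721646/34743*(-163975458067/1276173142920902) = 5634331690984109141/22169041752250449093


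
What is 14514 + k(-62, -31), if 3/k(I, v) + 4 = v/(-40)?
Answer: 624062/43 ≈ 14513.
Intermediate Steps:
k(I, v) = 3/(-4 - v/40) (k(I, v) = 3/(-4 + v/(-40)) = 3/(-4 + v*(-1/40)) = 3/(-4 - v/40))
14514 + k(-62, -31) = 14514 - 120/(160 - 31) = 14514 - 120/129 = 14514 - 120*1/129 = 14514 - 40/43 = 624062/43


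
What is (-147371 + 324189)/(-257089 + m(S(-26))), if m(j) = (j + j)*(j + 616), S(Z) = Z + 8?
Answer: -176818/278617 ≈ -0.63463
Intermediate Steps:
S(Z) = 8 + Z
m(j) = 2*j*(616 + j) (m(j) = (2*j)*(616 + j) = 2*j*(616 + j))
(-147371 + 324189)/(-257089 + m(S(-26))) = (-147371 + 324189)/(-257089 + 2*(8 - 26)*(616 + (8 - 26))) = 176818/(-257089 + 2*(-18)*(616 - 18)) = 176818/(-257089 + 2*(-18)*598) = 176818/(-257089 - 21528) = 176818/(-278617) = 176818*(-1/278617) = -176818/278617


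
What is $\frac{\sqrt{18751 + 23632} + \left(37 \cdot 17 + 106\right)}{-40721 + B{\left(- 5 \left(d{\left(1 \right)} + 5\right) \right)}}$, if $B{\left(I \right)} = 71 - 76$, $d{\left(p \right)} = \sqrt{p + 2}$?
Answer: $- \frac{105}{5818} - \frac{\sqrt{42383}}{40726} \approx -0.023102$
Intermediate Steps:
$d{\left(p \right)} = \sqrt{2 + p}$
$B{\left(I \right)} = -5$
$\frac{\sqrt{18751 + 23632} + \left(37 \cdot 17 + 106\right)}{-40721 + B{\left(- 5 \left(d{\left(1 \right)} + 5\right) \right)}} = \frac{\sqrt{18751 + 23632} + \left(37 \cdot 17 + 106\right)}{-40721 - 5} = \frac{\sqrt{42383} + \left(629 + 106\right)}{-40726} = \left(\sqrt{42383} + 735\right) \left(- \frac{1}{40726}\right) = \left(735 + \sqrt{42383}\right) \left(- \frac{1}{40726}\right) = - \frac{105}{5818} - \frac{\sqrt{42383}}{40726}$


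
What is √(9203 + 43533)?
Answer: 16*√206 ≈ 229.64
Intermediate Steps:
√(9203 + 43533) = √52736 = 16*√206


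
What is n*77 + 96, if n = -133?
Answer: -10145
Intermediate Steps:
n*77 + 96 = -133*77 + 96 = -10241 + 96 = -10145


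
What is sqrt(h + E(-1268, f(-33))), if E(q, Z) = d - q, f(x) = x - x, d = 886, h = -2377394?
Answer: 2*I*sqrt(593810) ≈ 1541.2*I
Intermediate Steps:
f(x) = 0
E(q, Z) = 886 - q
sqrt(h + E(-1268, f(-33))) = sqrt(-2377394 + (886 - 1*(-1268))) = sqrt(-2377394 + (886 + 1268)) = sqrt(-2377394 + 2154) = sqrt(-2375240) = 2*I*sqrt(593810)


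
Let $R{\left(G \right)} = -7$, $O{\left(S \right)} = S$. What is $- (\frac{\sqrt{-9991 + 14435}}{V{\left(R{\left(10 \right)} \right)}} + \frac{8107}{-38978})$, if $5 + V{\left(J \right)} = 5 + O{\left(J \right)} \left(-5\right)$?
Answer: $\frac{8107}{38978} - \frac{2 \sqrt{1111}}{35} \approx -1.6967$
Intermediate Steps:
$V{\left(J \right)} = - 5 J$ ($V{\left(J \right)} = -5 + \left(5 + J \left(-5\right)\right) = -5 - \left(-5 + 5 J\right) = - 5 J$)
$- (\frac{\sqrt{-9991 + 14435}}{V{\left(R{\left(10 \right)} \right)}} + \frac{8107}{-38978}) = - (\frac{\sqrt{-9991 + 14435}}{\left(-5\right) \left(-7\right)} + \frac{8107}{-38978}) = - (\frac{\sqrt{4444}}{35} + 8107 \left(- \frac{1}{38978}\right)) = - (2 \sqrt{1111} \cdot \frac{1}{35} - \frac{8107}{38978}) = - (\frac{2 \sqrt{1111}}{35} - \frac{8107}{38978}) = - (- \frac{8107}{38978} + \frac{2 \sqrt{1111}}{35}) = \frac{8107}{38978} - \frac{2 \sqrt{1111}}{35}$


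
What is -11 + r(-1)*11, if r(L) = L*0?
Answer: -11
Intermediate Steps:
r(L) = 0
-11 + r(-1)*11 = -11 + 0*11 = -11 + 0 = -11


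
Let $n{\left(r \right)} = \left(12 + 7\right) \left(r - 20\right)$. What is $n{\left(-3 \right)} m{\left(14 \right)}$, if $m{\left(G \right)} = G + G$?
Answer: $-12236$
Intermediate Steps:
$n{\left(r \right)} = -380 + 19 r$ ($n{\left(r \right)} = 19 \left(-20 + r\right) = -380 + 19 r$)
$m{\left(G \right)} = 2 G$
$n{\left(-3 \right)} m{\left(14 \right)} = \left(-380 + 19 \left(-3\right)\right) 2 \cdot 14 = \left(-380 - 57\right) 28 = \left(-437\right) 28 = -12236$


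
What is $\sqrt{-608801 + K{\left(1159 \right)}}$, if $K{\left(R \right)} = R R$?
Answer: $4 \sqrt{45905} \approx 857.02$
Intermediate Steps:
$K{\left(R \right)} = R^{2}$
$\sqrt{-608801 + K{\left(1159 \right)}} = \sqrt{-608801 + 1159^{2}} = \sqrt{-608801 + 1343281} = \sqrt{734480} = 4 \sqrt{45905}$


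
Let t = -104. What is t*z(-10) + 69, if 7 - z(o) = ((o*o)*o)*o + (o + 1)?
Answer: 1038405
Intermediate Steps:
z(o) = 6 - o - o⁴ (z(o) = 7 - (((o*o)*o)*o + (o + 1)) = 7 - ((o²*o)*o + (1 + o)) = 7 - (o³*o + (1 + o)) = 7 - (o⁴ + (1 + o)) = 7 - (1 + o + o⁴) = 7 + (-1 - o - o⁴) = 6 - o - o⁴)
t*z(-10) + 69 = -104*(6 - 1*(-10) - 1*(-10)⁴) + 69 = -104*(6 + 10 - 1*10000) + 69 = -104*(6 + 10 - 10000) + 69 = -104*(-9984) + 69 = 1038336 + 69 = 1038405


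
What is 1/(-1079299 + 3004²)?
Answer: 1/7944717 ≈ 1.2587e-7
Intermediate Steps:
1/(-1079299 + 3004²) = 1/(-1079299 + 9024016) = 1/7944717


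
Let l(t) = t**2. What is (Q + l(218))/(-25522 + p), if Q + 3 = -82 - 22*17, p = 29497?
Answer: 9413/795 ≈ 11.840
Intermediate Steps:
Q = -459 (Q = -3 + (-82 - 22*17) = -3 + (-82 - 374) = -3 - 456 = -459)
(Q + l(218))/(-25522 + p) = (-459 + 218**2)/(-25522 + 29497) = (-459 + 47524)/3975 = 47065*(1/3975) = 9413/795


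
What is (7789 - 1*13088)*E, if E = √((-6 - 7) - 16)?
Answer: -5299*I*√29 ≈ -28536.0*I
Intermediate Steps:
E = I*√29 (E = √(-13 - 16) = √(-29) = I*√29 ≈ 5.3852*I)
(7789 - 1*13088)*E = (7789 - 1*13088)*(I*√29) = (7789 - 13088)*(I*√29) = -5299*I*√29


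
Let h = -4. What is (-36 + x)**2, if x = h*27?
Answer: 20736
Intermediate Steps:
x = -108 (x = -4*27 = -108)
(-36 + x)**2 = (-36 - 108)**2 = (-144)**2 = 20736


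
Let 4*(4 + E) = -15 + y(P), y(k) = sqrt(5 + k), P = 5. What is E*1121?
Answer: -34751/4 + 1121*sqrt(10)/4 ≈ -7801.5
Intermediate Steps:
E = -31/4 + sqrt(10)/4 (E = -4 + (-15 + sqrt(5 + 5))/4 = -4 + (-15 + sqrt(10))/4 = -4 + (-15/4 + sqrt(10)/4) = -31/4 + sqrt(10)/4 ≈ -6.9594)
E*1121 = (-31/4 + sqrt(10)/4)*1121 = -34751/4 + 1121*sqrt(10)/4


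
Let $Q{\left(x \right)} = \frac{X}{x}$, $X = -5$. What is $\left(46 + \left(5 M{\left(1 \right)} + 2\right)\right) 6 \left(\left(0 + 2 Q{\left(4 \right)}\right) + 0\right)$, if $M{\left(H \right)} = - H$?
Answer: $-645$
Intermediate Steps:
$Q{\left(x \right)} = - \frac{5}{x}$
$\left(46 + \left(5 M{\left(1 \right)} + 2\right)\right) 6 \left(\left(0 + 2 Q{\left(4 \right)}\right) + 0\right) = \left(46 + \left(5 \left(\left(-1\right) 1\right) + 2\right)\right) 6 \left(\left(0 + 2 \left(- \frac{5}{4}\right)\right) + 0\right) = \left(46 + \left(5 \left(-1\right) + 2\right)\right) 6 \left(\left(0 + 2 \left(\left(-5\right) \frac{1}{4}\right)\right) + 0\right) = \left(46 + \left(-5 + 2\right)\right) 6 \left(\left(0 + 2 \left(- \frac{5}{4}\right)\right) + 0\right) = \left(46 - 3\right) 6 \left(\left(0 - \frac{5}{2}\right) + 0\right) = 43 \cdot 6 \left(- \frac{5}{2} + 0\right) = 43 \cdot 6 \left(- \frac{5}{2}\right) = 43 \left(-15\right) = -645$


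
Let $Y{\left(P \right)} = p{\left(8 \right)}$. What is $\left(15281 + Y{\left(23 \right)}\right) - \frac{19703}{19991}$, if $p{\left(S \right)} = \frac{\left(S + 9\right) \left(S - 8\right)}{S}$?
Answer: $\frac{305462768}{19991} \approx 15280.0$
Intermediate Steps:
$p{\left(S \right)} = \frac{\left(-8 + S\right) \left(9 + S\right)}{S}$ ($p{\left(S \right)} = \frac{\left(9 + S\right) \left(-8 + S\right)}{S} = \frac{\left(-8 + S\right) \left(9 + S\right)}{S}$)
$Y{\left(P \right)} = 0$ ($Y{\left(P \right)} = 1 + 8 - \frac{72}{8} = 1 + 8 - 9 = 0$)
$\left(15281 + Y{\left(23 \right)}\right) - \frac{19703}{19991} = \left(15281 + 0\right) - \frac{19703}{19991} = 15281 - \frac{19703}{19991} = \frac{305462768}{19991}$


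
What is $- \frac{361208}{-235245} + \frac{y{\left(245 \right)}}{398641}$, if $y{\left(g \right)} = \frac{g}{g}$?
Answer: $\frac{143992553573}{93778302045} \approx 1.5355$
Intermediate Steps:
$y{\left(g \right)} = 1$
$- \frac{361208}{-235245} + \frac{y{\left(245 \right)}}{398641} = - \frac{361208}{-235245} + 1 \cdot \frac{1}{398641} = \left(-361208\right) \left(- \frac{1}{235245}\right) + 1 \cdot \frac{1}{398641} = \frac{361208}{235245} + \frac{1}{398641} = \frac{143992553573}{93778302045}$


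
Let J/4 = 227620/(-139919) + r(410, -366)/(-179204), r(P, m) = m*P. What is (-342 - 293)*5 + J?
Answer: -19922316972165/6268511119 ≈ -3178.2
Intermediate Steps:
r(P, m) = P*m
J = -19794169340/6268511119 (J = 4*(227620/(-139919) + (410*(-366))/(-179204)) = 4*(227620*(-1/139919) - 150060*(-1/179204)) = 4*(-227620/139919 + 37515/44801) = 4*(-4948542335/6268511119) = -19794169340/6268511119 ≈ -3.1577)
(-342 - 293)*5 + J = (-342 - 293)*5 - 19794169340/6268511119 = -635*5 - 19794169340/6268511119 = -3175 - 19794169340/6268511119 = -19922316972165/6268511119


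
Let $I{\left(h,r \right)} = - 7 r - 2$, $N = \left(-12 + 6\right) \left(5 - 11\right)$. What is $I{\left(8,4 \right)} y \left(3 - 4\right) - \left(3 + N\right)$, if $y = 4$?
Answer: $81$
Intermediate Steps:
$N = 36$ ($N = \left(-6\right) \left(-6\right) = 36$)
$I{\left(h,r \right)} = -2 - 7 r$
$I{\left(8,4 \right)} y \left(3 - 4\right) - \left(3 + N\right) = \left(-2 - 28\right) 4 \left(3 - 4\right) - 39 = \left(-2 - 28\right) 4 \left(-1\right) - 39 = \left(-30\right) \left(-4\right) - 39 = 120 - 39 = 81$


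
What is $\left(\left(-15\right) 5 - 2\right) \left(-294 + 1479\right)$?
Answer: $-91245$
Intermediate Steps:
$\left(\left(-15\right) 5 - 2\right) \left(-294 + 1479\right) = \left(-75 - 2\right) 1185 = \left(-77\right) 1185 = -91245$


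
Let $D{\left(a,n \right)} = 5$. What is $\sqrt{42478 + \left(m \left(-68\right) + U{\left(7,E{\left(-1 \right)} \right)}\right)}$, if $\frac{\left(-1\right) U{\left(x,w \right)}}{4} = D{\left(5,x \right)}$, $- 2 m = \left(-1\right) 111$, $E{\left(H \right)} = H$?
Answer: $2 \sqrt{9671} \approx 196.68$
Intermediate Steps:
$m = \frac{111}{2}$ ($m = - \frac{\left(-1\right) 111}{2} = \left(- \frac{1}{2}\right) \left(-111\right) = \frac{111}{2} \approx 55.5$)
$U{\left(x,w \right)} = -20$ ($U{\left(x,w \right)} = \left(-4\right) 5 = -20$)
$\sqrt{42478 + \left(m \left(-68\right) + U{\left(7,E{\left(-1 \right)} \right)}\right)} = \sqrt{42478 + \left(\frac{111}{2} \left(-68\right) - 20\right)} = \sqrt{42478 - 3794} = \sqrt{38684} = 2 \sqrt{9671}$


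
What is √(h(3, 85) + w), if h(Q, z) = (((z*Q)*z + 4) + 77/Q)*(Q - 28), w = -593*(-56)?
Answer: I*√4584678/3 ≈ 713.73*I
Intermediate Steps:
w = 33208
h(Q, z) = (-28 + Q)*(4 + 77/Q + Q*z²) (h(Q, z) = (((Q*z)*z + 4) + 77/Q)*(-28 + Q) = ((Q*z² + 4) + 77/Q)*(-28 + Q) = ((4 + Q*z²) + 77/Q)*(-28 + Q) = (4 + 77/Q + Q*z²)*(-28 + Q) = (-28 + Q)*(4 + 77/Q + Q*z²))
√(h(3, 85) + w) = √((-35 - 2156/3 + 4*3 + 3²*85² - 28*3*85²) + 33208) = √((-35 - 2156*⅓ + 12 + 9*7225 - 28*3*7225) + 33208) = √((-35 - 2156/3 + 12 + 65025 - 606900) + 33208) = √(-1627850/3 + 33208) = √(-1528226/3) = I*√4584678/3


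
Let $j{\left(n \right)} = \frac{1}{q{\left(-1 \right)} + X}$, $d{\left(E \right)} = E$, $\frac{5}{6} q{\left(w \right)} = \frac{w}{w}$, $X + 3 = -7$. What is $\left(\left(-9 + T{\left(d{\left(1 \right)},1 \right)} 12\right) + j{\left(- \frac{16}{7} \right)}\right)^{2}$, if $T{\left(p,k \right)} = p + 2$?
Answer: $\frac{1399489}{1936} \approx 722.88$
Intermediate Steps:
$X = -10$ ($X = -3 - 7 = -10$)
$q{\left(w \right)} = \frac{6}{5}$ ($q{\left(w \right)} = \frac{6 \frac{w}{w}}{5} = \frac{6}{5} \cdot 1 = \frac{6}{5}$)
$T{\left(p,k \right)} = 2 + p$
$j{\left(n \right)} = - \frac{5}{44}$ ($j{\left(n \right)} = \frac{1}{\frac{6}{5} - 10} = \frac{1}{- \frac{44}{5}} = - \frac{5}{44}$)
$\left(\left(-9 + T{\left(d{\left(1 \right)},1 \right)} 12\right) + j{\left(- \frac{16}{7} \right)}\right)^{2} = \left(\left(-9 + \left(2 + 1\right) 12\right) - \frac{5}{44}\right)^{2} = \left(\left(-9 + 3 \cdot 12\right) - \frac{5}{44}\right)^{2} = \left(\left(-9 + 36\right) - \frac{5}{44}\right)^{2} = \left(27 - \frac{5}{44}\right)^{2} = \left(\frac{1183}{44}\right)^{2} = \frac{1399489}{1936}$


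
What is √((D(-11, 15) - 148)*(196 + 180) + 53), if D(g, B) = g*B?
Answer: I*√117635 ≈ 342.98*I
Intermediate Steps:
D(g, B) = B*g
√((D(-11, 15) - 148)*(196 + 180) + 53) = √((15*(-11) - 148)*(196 + 180) + 53) = √((-165 - 148)*376 + 53) = √(-313*376 + 53) = √(-117688 + 53) = √(-117635) = I*√117635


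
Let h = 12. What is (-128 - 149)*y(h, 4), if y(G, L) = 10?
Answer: -2770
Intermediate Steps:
(-128 - 149)*y(h, 4) = (-128 - 149)*10 = -277*10 = -2770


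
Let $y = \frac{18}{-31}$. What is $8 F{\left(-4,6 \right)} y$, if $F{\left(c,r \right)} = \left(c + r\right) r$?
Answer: $- \frac{1728}{31} \approx -55.742$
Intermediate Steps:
$F{\left(c,r \right)} = r \left(c + r\right)$
$y = - \frac{18}{31}$ ($y = 18 \left(- \frac{1}{31}\right) = - \frac{18}{31} \approx -0.58065$)
$8 F{\left(-4,6 \right)} y = 8 \cdot 6 \left(-4 + 6\right) \left(- \frac{18}{31}\right) = 8 \cdot 6 \cdot 2 \left(- \frac{18}{31}\right) = 8 \cdot 12 \left(- \frac{18}{31}\right) = 96 \left(- \frac{18}{31}\right) = - \frac{1728}{31}$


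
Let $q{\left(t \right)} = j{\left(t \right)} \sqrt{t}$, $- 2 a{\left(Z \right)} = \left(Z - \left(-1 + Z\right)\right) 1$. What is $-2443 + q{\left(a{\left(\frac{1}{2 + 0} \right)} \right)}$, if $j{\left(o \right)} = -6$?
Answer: $-2443 - 3 i \sqrt{2} \approx -2443.0 - 4.2426 i$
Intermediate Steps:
$a{\left(Z \right)} = - \frac{1}{2}$ ($a{\left(Z \right)} = - \frac{\left(Z - \left(-1 + Z\right)\right) 1}{2} = - \frac{1 \cdot 1}{2} = \left(- \frac{1}{2}\right) 1 = - \frac{1}{2}$)
$q{\left(t \right)} = - 6 \sqrt{t}$
$-2443 + q{\left(a{\left(\frac{1}{2 + 0} \right)} \right)} = -2443 - 6 \sqrt{- \frac{1}{2}} = -2443 - 6 \frac{i \sqrt{2}}{2} = -2443 - 3 i \sqrt{2}$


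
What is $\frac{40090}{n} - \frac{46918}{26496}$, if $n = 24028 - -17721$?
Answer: $- \frac{448277471}{553090752} \approx -0.8105$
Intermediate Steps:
$n = 41749$ ($n = 24028 + 17721 = 41749$)
$\frac{40090}{n} - \frac{46918}{26496} = \frac{40090}{41749} - \frac{46918}{26496} = 40090 \cdot \frac{1}{41749} - \frac{23459}{13248} = \frac{40090}{41749} - \frac{23459}{13248} = - \frac{448277471}{553090752}$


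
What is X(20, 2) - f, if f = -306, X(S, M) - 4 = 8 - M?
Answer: 316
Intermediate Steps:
X(S, M) = 12 - M (X(S, M) = 4 + (8 - M) = 12 - M)
X(20, 2) - f = (12 - 1*2) - 1*(-306) = (12 - 2) + 306 = 10 + 306 = 316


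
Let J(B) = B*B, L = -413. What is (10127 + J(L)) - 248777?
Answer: -68081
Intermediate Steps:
J(B) = B²
(10127 + J(L)) - 248777 = (10127 + (-413)²) - 248777 = (10127 + 170569) - 248777 = 180696 - 248777 = -68081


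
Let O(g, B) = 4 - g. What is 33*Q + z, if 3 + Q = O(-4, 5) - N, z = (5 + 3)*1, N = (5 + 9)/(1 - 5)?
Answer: 577/2 ≈ 288.50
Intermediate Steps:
N = -7/2 (N = 14/(-4) = 14*(-¼) = -7/2 ≈ -3.5000)
z = 8 (z = 8*1 = 8)
Q = 17/2 (Q = -3 + ((4 - 1*(-4)) - 1*(-7/2)) = -3 + ((4 + 4) + 7/2) = -3 + (8 + 7/2) = -3 + 23/2 = 17/2 ≈ 8.5000)
33*Q + z = 33*(17/2) + 8 = 561/2 + 8 = 577/2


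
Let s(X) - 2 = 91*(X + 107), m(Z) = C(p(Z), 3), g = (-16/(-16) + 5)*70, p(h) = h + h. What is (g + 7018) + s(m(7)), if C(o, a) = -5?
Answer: 16722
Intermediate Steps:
p(h) = 2*h
g = 420 (g = (-16*(-1/16) + 5)*70 = (1 + 5)*70 = 6*70 = 420)
m(Z) = -5
s(X) = 9739 + 91*X (s(X) = 2 + 91*(X + 107) = 2 + 91*(107 + X) = 2 + (9737 + 91*X) = 9739 + 91*X)
(g + 7018) + s(m(7)) = (420 + 7018) + (9739 + 91*(-5)) = 7438 + (9739 - 455) = 7438 + 9284 = 16722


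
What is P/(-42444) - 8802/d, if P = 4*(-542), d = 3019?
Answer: -91761724/32034609 ≈ -2.8645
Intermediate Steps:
P = -2168
P/(-42444) - 8802/d = -2168/(-42444) - 8802/3019 = -2168*(-1/42444) - 8802*1/3019 = 542/10611 - 8802/3019 = -91761724/32034609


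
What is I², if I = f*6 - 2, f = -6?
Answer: 1444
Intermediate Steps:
I = -38 (I = -6*6 - 2 = -36 - 2 = -38)
I² = (-38)² = 1444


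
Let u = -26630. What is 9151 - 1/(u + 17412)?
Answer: 84353919/9218 ≈ 9151.0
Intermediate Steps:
9151 - 1/(u + 17412) = 9151 - 1/(-26630 + 17412) = 9151 - 1/(-9218) = 9151 - 1*(-1/9218) = 9151 + 1/9218 = 84353919/9218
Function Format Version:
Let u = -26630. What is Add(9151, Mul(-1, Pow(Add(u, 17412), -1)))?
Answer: Rational(84353919, 9218) ≈ 9151.0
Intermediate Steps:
Add(9151, Mul(-1, Pow(Add(u, 17412), -1))) = Add(9151, Mul(-1, Pow(Add(-26630, 17412), -1))) = Add(9151, Mul(-1, Pow(-9218, -1))) = Add(9151, Mul(-1, Rational(-1, 9218))) = Add(9151, Rational(1, 9218)) = Rational(84353919, 9218)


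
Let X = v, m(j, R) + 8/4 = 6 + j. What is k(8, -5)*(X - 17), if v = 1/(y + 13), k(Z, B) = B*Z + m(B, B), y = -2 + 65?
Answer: 52931/76 ≈ 696.46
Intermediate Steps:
y = 63
m(j, R) = 4 + j (m(j, R) = -2 + (6 + j) = 4 + j)
k(Z, B) = 4 + B + B*Z (k(Z, B) = B*Z + (4 + B) = 4 + B + B*Z)
v = 1/76 (v = 1/(63 + 13) = 1/76 ≈ 0.013158)
X = 1/76 ≈ 0.013158
k(8, -5)*(X - 17) = (4 - 5 - 5*8)*(1/76 - 17) = (4 - 5 - 40)*(-1291/76) = -41*(-1291/76) = 52931/76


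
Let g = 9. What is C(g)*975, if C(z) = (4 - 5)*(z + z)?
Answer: -17550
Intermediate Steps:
C(z) = -2*z
C(g)*975 = -2*9*975 = -18*975 = -17550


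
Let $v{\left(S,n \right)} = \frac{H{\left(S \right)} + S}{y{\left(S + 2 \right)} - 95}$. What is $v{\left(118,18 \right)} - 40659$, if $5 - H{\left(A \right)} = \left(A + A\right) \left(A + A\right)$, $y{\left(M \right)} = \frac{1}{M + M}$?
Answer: $- \frac{130521003}{3257} \approx -40074.0$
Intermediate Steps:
$y{\left(M \right)} = \frac{1}{2 M}$
$H{\left(A \right)} = 5 - 4 A^{2}$ ($H{\left(A \right)} = 5 - \left(A + A\right) \left(A + A\right) = 5 - 2 A 2 A = 5 - 4 A^{2}$)
$v{\left(S,n \right)} = \frac{5 + S - 4 S^{2}}{-95 + \frac{1}{2 \left(2 + S\right)}}$ ($v{\left(S,n \right)} = \frac{\left(5 - 4 S^{2}\right) + S}{\frac{1}{2 \left(S + 2\right)} - 95} = \frac{5 + S - 4 S^{2}}{\frac{1}{2 \left(2 + S\right)} - 95} = \frac{5 + S - 4 S^{2}}{-95 + \frac{1}{2 \left(2 + S\right)}}$)
$v{\left(118,18 \right)} - 40659 = - \frac{2 \left(2 + 118\right) \left(5 + 118 - 4 \cdot 118^{2}\right)}{379 + 190 \cdot 118} - 40659 = \left(-2\right) \frac{1}{379 + 22420} \cdot 120 \left(5 + 118 - 55696\right) - 40659 = \left(-2\right) \frac{1}{22799} \cdot 120 \left(5 + 118 - 55696\right) - 40659 = \left(-2\right) \frac{1}{22799} \cdot 120 \left(-55573\right) - 40659 = \frac{1905360}{3257} - 40659 = - \frac{130521003}{3257}$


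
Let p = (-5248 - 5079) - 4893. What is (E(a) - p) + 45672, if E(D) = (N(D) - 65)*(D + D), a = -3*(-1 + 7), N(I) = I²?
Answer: 51568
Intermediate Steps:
p = -15220 (p = -10327 - 4893 = -15220)
a = -18 (a = -3*6 = -18)
E(D) = 2*D*(-65 + D²) (E(D) = (D² - 65)*(D + D) = (-65 + D²)*(2*D) = 2*D*(-65 + D²))
(E(a) - p) + 45672 = (2*(-18)*(-65 + (-18)²) - 1*(-15220)) + 45672 = (2*(-18)*(-65 + 324) + 15220) + 45672 = (2*(-18)*259 + 15220) + 45672 = (-9324 + 15220) + 45672 = 5896 + 45672 = 51568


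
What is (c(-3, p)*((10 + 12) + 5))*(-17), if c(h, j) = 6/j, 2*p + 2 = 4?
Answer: -2754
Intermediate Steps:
p = 1 (p = -1 + (½)*4 = -1 + 2 = 1)
(c(-3, p)*((10 + 12) + 5))*(-17) = ((6/1)*((10 + 12) + 5))*(-17) = ((6*1)*(22 + 5))*(-17) = (6*27)*(-17) = 162*(-17) = -2754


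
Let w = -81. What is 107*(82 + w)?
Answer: 107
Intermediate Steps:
107*(82 + w) = 107*(82 - 81) = 107*1 = 107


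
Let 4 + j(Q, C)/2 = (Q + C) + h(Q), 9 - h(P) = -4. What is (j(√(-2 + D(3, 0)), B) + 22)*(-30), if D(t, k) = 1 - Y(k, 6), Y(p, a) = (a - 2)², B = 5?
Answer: -1500 - 60*I*√17 ≈ -1500.0 - 247.39*I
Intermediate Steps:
Y(p, a) = (-2 + a)²
D(t, k) = -15 (D(t, k) = 1 - (-2 + 6)² = 1 - 1*4² = 1 - 1*16 = 1 - 16 = -15)
h(P) = 13 (h(P) = 9 - 1*(-4) = 9 + 4 = 13)
j(Q, C) = 18 + 2*C + 2*Q (j(Q, C) = -8 + 2*((Q + C) + 13) = -8 + 2*((C + Q) + 13) = -8 + 2*(13 + C + Q) = -8 + (26 + 2*C + 2*Q) = 18 + 2*C + 2*Q)
(j(√(-2 + D(3, 0)), B) + 22)*(-30) = ((18 + 2*5 + 2*√(-2 - 15)) + 22)*(-30) = ((18 + 10 + 2*√(-17)) + 22)*(-30) = ((18 + 10 + 2*(I*√17)) + 22)*(-30) = ((18 + 10 + 2*I*√17) + 22)*(-30) = ((28 + 2*I*√17) + 22)*(-30) = (50 + 2*I*√17)*(-30) = -1500 - 60*I*√17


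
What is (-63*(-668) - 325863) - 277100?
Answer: -560879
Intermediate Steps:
(-63*(-668) - 325863) - 277100 = (42084 - 325863) - 277100 = -283779 - 277100 = -560879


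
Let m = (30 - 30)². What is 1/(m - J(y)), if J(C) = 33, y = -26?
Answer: -1/33 ≈ -0.030303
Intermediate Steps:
m = 0 (m = 0² = 0)
1/(m - J(y)) = 1/(0 - 1*33) = 1/(0 - 33) = 1/(-33) = -1/33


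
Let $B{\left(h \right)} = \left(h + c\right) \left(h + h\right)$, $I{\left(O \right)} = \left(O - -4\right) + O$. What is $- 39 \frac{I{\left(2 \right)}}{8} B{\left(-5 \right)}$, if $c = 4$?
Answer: $-390$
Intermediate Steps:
$I{\left(O \right)} = 4 + 2 O$ ($I{\left(O \right)} = \left(O + 4\right) + O = \left(4 + O\right) + O = 4 + 2 O$)
$B{\left(h \right)} = 2 h \left(4 + h\right)$ ($B{\left(h \right)} = \left(h + 4\right) \left(h + h\right) = \left(4 + h\right) 2 h = 2 h \left(4 + h\right)$)
$- 39 \frac{I{\left(2 \right)}}{8} B{\left(-5 \right)} = - 39 \frac{4 + 2 \cdot 2}{8} \cdot 2 \left(-5\right) \left(4 - 5\right) = - 39 \left(4 + 4\right) \frac{1}{8} \cdot 2 \left(-5\right) \left(-1\right) = - 39 \cdot 8 \cdot \frac{1}{8} \cdot 10 = \left(-39\right) 1 \cdot 10 = \left(-39\right) 10 = -390$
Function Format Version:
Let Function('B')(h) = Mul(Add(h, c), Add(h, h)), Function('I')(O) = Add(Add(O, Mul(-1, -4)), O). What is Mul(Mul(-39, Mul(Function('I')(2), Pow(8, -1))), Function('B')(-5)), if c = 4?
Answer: -390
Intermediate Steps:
Function('I')(O) = Add(4, Mul(2, O)) (Function('I')(O) = Add(Add(O, 4), O) = Add(Add(4, O), O) = Add(4, Mul(2, O)))
Function('B')(h) = Mul(2, h, Add(4, h)) (Function('B')(h) = Mul(Add(h, 4), Add(h, h)) = Mul(Add(4, h), Mul(2, h)) = Mul(2, h, Add(4, h)))
Mul(Mul(-39, Mul(Function('I')(2), Pow(8, -1))), Function('B')(-5)) = Mul(Mul(-39, Mul(Add(4, Mul(2, 2)), Pow(8, -1))), Mul(2, -5, Add(4, -5))) = Mul(Mul(-39, Mul(Add(4, 4), Rational(1, 8))), Mul(2, -5, -1)) = Mul(Mul(-39, Mul(8, Rational(1, 8))), 10) = Mul(Mul(-39, 1), 10) = Mul(-39, 10) = -390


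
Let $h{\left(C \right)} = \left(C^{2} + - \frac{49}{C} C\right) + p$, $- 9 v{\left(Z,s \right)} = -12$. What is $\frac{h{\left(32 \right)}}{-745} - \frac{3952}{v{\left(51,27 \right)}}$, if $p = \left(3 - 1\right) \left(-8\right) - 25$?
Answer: $- \frac{2209114}{745} \approx -2965.3$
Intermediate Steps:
$v{\left(Z,s \right)} = \frac{4}{3}$ ($v{\left(Z,s \right)} = \left(- \frac{1}{9}\right) \left(-12\right) = \frac{4}{3}$)
$p = -41$ ($p = \left(3 - 1\right) \left(-8\right) - 25 = 2 \left(-8\right) - 25 = -16 - 25 = -41$)
$h{\left(C \right)} = -90 + C^{2}$ ($h{\left(C \right)} = \left(C^{2} + - \frac{49}{C} C\right) - 41 = \left(C^{2} - 49\right) - 41 = \left(-49 + C^{2}\right) - 41 = -90 + C^{2}$)
$\frac{h{\left(32 \right)}}{-745} - \frac{3952}{v{\left(51,27 \right)}} = \frac{-90 + 32^{2}}{-745} - \frac{3952}{\frac{4}{3}} = \left(-90 + 1024\right) \left(- \frac{1}{745}\right) - 2964 = 934 \left(- \frac{1}{745}\right) - 2964 = - \frac{934}{745} - 2964 = - \frac{2209114}{745}$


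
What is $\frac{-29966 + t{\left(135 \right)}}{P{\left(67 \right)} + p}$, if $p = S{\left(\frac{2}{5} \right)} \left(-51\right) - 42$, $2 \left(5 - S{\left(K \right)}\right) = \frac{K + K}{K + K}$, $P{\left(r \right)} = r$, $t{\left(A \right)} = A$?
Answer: $\frac{59662}{409} \approx 145.87$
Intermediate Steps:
$S{\left(K \right)} = \frac{9}{2}$ ($S{\left(K \right)} = 5 - \frac{\left(K + K\right) \frac{1}{K + K}}{2} = 5 - \frac{2 K \frac{1}{2 K}}{2} = 5 - \frac{1}{2} = \frac{9}{2}$)
$p = - \frac{543}{2}$ ($p = \frac{9}{2} \left(-51\right) - 42 = - \frac{459}{2} - 42 = - \frac{543}{2} \approx -271.5$)
$\frac{-29966 + t{\left(135 \right)}}{P{\left(67 \right)} + p} = \frac{-29966 + 135}{67 - \frac{543}{2}} = - \frac{29831}{- \frac{409}{2}} = \left(-29831\right) \left(- \frac{2}{409}\right) = \frac{59662}{409}$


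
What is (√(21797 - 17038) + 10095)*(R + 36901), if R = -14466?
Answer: 226481325 + 22435*√4759 ≈ 2.2803e+8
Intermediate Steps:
(√(21797 - 17038) + 10095)*(R + 36901) = (√(21797 - 17038) + 10095)*(-14466 + 36901) = (√4759 + 10095)*22435 = (10095 + √4759)*22435 = 226481325 + 22435*√4759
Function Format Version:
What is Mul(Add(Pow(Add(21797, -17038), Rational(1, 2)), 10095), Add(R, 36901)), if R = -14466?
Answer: Add(226481325, Mul(22435, Pow(4759, Rational(1, 2)))) ≈ 2.2803e+8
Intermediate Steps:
Mul(Add(Pow(Add(21797, -17038), Rational(1, 2)), 10095), Add(R, 36901)) = Mul(Add(Pow(Add(21797, -17038), Rational(1, 2)), 10095), Add(-14466, 36901)) = Mul(Add(Pow(4759, Rational(1, 2)), 10095), 22435) = Mul(Add(10095, Pow(4759, Rational(1, 2))), 22435) = Add(226481325, Mul(22435, Pow(4759, Rational(1, 2))))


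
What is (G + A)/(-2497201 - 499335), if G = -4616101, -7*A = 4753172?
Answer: 37065879/20975752 ≈ 1.7671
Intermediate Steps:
A = -4753172/7 (A = -1/7*4753172 = -4753172/7 ≈ -6.7903e+5)
(G + A)/(-2497201 - 499335) = (-4616101 - 4753172/7)/(-2497201 - 499335) = -37065879/7/(-2996536) = -37065879/7*(-1/2996536) = 37065879/20975752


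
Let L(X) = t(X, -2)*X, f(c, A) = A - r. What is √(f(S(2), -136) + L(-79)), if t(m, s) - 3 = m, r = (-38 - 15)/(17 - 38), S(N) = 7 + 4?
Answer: 5*√103467/21 ≈ 76.586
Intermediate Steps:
S(N) = 11
r = 53/21 (r = -53/(-21) = -53*(-1/21) = 53/21 ≈ 2.5238)
t(m, s) = 3 + m
f(c, A) = -53/21 + A (f(c, A) = A - 1*53/21 = A - 53/21 = -53/21 + A)
L(X) = X*(3 + X) (L(X) = (3 + X)*X = X*(3 + X))
√(f(S(2), -136) + L(-79)) = √((-53/21 - 136) - 79*(3 - 79)) = √(-2909/21 - 79*(-76)) = √(-2909/21 + 6004) = √(123175/21) = 5*√103467/21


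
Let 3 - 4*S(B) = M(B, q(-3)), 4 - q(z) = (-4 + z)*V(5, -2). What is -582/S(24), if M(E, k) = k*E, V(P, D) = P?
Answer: 776/311 ≈ 2.4952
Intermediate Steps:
q(z) = 24 - 5*z (q(z) = 4 - (-4 + z)*5 = 4 - (-20 + 5*z) = 4 + (20 - 5*z) = 24 - 5*z)
M(E, k) = E*k
S(B) = ¾ - 39*B/4 (S(B) = ¾ - B*(24 - 5*(-3))/4 = ¾ - B*(24 + 15)/4 = ¾ - B*39/4 = ¾ - 39*B/4)
-582/S(24) = -582/(¾ - 39/4*24) = -582/(¾ - 234) = -582/(-933/4) = -582*(-4/933) = 776/311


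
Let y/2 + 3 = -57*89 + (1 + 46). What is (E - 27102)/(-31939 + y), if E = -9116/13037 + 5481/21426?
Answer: 2523515391781/3910351337238 ≈ 0.64534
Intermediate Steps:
E = -41287873/93110254 (E = -9116*1/13037 + 5481*(1/21426) = -9116/13037 + 1827/7142 = -41287873/93110254 ≈ -0.44343)
y = -10058 (y = -6 + 2*(-57*89 + (1 + 46)) = -6 + 2*(-5073 + 47) = -6 + 2*(-5026) = -6 - 10052 = -10058)
(E - 27102)/(-31939 + y) = (-41287873/93110254 - 27102)/(-31939 - 10058) = -2523515391781/93110254/(-41997) = -2523515391781/93110254*(-1/41997) = 2523515391781/3910351337238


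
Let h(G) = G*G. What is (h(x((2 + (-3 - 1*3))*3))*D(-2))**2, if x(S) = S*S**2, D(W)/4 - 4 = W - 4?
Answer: 570630428688384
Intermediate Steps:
D(W) = 4*W (D(W) = 16 + 4*(W - 4) = 16 + 4*(-4 + W) = 16 + (-16 + 4*W) = 4*W)
x(S) = S**3
h(G) = G**2
(h(x((2 + (-3 - 1*3))*3))*D(-2))**2 = ((((2 + (-3 - 1*3))*3)**3)**2*(4*(-2)))**2 = ((((2 + (-3 - 3))*3)**3)**2*(-8))**2 = ((((2 - 6)*3)**3)**2*(-8))**2 = (((-4*3)**3)**2*(-8))**2 = (((-12)**3)**2*(-8))**2 = ((-1728)**2*(-8))**2 = (2985984*(-8))**2 = (-23887872)**2 = 570630428688384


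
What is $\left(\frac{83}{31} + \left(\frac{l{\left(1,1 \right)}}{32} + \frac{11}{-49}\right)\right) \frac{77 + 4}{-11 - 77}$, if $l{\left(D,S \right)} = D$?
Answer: $- \frac{9780831}{4277504} \approx -2.2866$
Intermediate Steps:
$\left(\frac{83}{31} + \left(\frac{l{\left(1,1 \right)}}{32} + \frac{11}{-49}\right)\right) \frac{77 + 4}{-11 - 77} = \left(\frac{83}{31} + \left(1 \cdot \frac{1}{32} + \frac{11}{-49}\right)\right) \frac{77 + 4}{-11 - 77} = \left(83 \cdot \frac{1}{31} + \left(1 \cdot \frac{1}{32} + 11 \left(- \frac{1}{49}\right)\right)\right) \frac{81}{-88} = \left(\frac{83}{31} + \left(\frac{1}{32} - \frac{11}{49}\right)\right) 81 \left(- \frac{1}{88}\right) = \left(\frac{83}{31} - \frac{303}{1568}\right) \left(- \frac{81}{88}\right) = \frac{120751}{48608} \left(- \frac{81}{88}\right) = - \frac{9780831}{4277504}$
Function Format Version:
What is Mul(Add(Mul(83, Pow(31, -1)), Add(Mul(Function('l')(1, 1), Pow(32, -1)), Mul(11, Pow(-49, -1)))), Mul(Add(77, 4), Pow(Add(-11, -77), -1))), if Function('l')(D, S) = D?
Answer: Rational(-9780831, 4277504) ≈ -2.2866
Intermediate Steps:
Mul(Add(Mul(83, Pow(31, -1)), Add(Mul(Function('l')(1, 1), Pow(32, -1)), Mul(11, Pow(-49, -1)))), Mul(Add(77, 4), Pow(Add(-11, -77), -1))) = Mul(Add(Mul(83, Pow(31, -1)), Add(Mul(1, Pow(32, -1)), Mul(11, Pow(-49, -1)))), Mul(Add(77, 4), Pow(Add(-11, -77), -1))) = Mul(Add(Mul(83, Rational(1, 31)), Add(Mul(1, Rational(1, 32)), Mul(11, Rational(-1, 49)))), Mul(81, Pow(-88, -1))) = Mul(Add(Rational(83, 31), Add(Rational(1, 32), Rational(-11, 49))), Mul(81, Rational(-1, 88))) = Mul(Add(Rational(83, 31), Rational(-303, 1568)), Rational(-81, 88)) = Mul(Rational(120751, 48608), Rational(-81, 88)) = Rational(-9780831, 4277504)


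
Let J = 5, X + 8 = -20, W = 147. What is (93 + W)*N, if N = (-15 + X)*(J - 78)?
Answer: 753360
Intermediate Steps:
X = -28 (X = -8 - 20 = -28)
N = 3139 (N = (-15 - 28)*(5 - 78) = -43*(-73) = 3139)
(93 + W)*N = (93 + 147)*3139 = 240*3139 = 753360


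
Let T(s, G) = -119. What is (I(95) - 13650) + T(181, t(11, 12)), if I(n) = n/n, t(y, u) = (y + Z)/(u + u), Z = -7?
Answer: -13768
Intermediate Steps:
t(y, u) = (-7 + y)/(2*u) (t(y, u) = (y - 7)/(u + u) = (-7 + y)/((2*u)) = (-7 + y)*(1/(2*u)) = (-7 + y)/(2*u))
I(n) = 1
(I(95) - 13650) + T(181, t(11, 12)) = (1 - 13650) - 119 = -13649 - 119 = -13768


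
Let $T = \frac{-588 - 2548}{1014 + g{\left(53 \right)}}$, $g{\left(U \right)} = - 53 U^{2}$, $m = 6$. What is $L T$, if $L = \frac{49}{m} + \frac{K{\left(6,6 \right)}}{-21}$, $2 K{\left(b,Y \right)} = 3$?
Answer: $\frac{76160}{443589} \approx 0.17169$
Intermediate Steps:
$K{\left(b,Y \right)} = \frac{3}{2}$ ($K{\left(b,Y \right)} = \frac{1}{2} \cdot 3 = \frac{3}{2}$)
$L = \frac{170}{21}$ ($L = \frac{49}{6} + \frac{3}{2 \left(-21\right)} = 49 \cdot \frac{1}{6} + \frac{3}{2} \left(- \frac{1}{21}\right) = \frac{49}{6} - \frac{1}{14} = \frac{170}{21} \approx 8.0952$)
$T = \frac{3136}{147863}$ ($T = \frac{-588 - 2548}{1014 - 53 \cdot 53^{2}} = - \frac{3136}{1014 - 148877} = - \frac{3136}{-147863} = \left(-3136\right) \left(- \frac{1}{147863}\right) = \frac{3136}{147863} \approx 0.021209$)
$L T = \frac{170}{21} \cdot \frac{3136}{147863} = \frac{76160}{443589}$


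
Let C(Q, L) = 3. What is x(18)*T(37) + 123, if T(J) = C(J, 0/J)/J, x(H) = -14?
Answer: 4509/37 ≈ 121.86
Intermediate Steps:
T(J) = 3/J
x(18)*T(37) + 123 = -42/37 + 123 = 4509/37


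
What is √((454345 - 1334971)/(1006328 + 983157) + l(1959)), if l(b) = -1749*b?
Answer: I*√13561434781167548085/1989485 ≈ 1851.0*I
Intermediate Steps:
√((454345 - 1334971)/(1006328 + 983157) + l(1959)) = √((454345 - 1334971)/(1006328 + 983157) - 1749*1959) = √(-880626/1989485 - 3426291) = √(-6816555430761/1989485) = I*√13561434781167548085/1989485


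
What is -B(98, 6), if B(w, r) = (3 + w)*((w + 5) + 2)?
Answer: -10605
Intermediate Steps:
B(w, r) = (3 + w)*(7 + w) (B(w, r) = (3 + w)*((5 + w) + 2) = (3 + w)*(7 + w))
-B(98, 6) = -(21 + 98² + 10*98) = -(21 + 9604 + 980) = -1*10605 = -10605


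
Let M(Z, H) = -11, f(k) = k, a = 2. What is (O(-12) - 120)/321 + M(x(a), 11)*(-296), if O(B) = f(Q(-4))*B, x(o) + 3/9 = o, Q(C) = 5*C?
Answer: 348432/107 ≈ 3256.4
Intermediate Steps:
x(o) = -⅓ + o
O(B) = -20*B (O(B) = (5*(-4))*B = -20*B)
(O(-12) - 120)/321 + M(x(a), 11)*(-296) = (-20*(-12) - 120)/321 - 11*(-296) = (240 - 120)*(1/321) + 3256 = 120*(1/321) + 3256 = 40/107 + 3256 = 348432/107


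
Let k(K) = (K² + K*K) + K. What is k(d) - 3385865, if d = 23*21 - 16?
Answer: -2949220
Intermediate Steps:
d = 467 (d = 483 - 16 = 467)
k(K) = K + 2*K² (k(K) = (K² + K²) + K = 2*K² + K = K + 2*K²)
k(d) - 3385865 = 467*(1 + 2*467) - 3385865 = 467*(1 + 934) - 3385865 = 467*935 - 3385865 = 436645 - 3385865 = -2949220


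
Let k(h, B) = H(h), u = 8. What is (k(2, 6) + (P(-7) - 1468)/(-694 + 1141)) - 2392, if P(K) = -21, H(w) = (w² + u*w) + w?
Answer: -1060879/447 ≈ -2373.3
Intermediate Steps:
H(w) = w² + 9*w (H(w) = (w² + 8*w) + w = w² + 9*w)
k(h, B) = h*(9 + h)
(k(2, 6) + (P(-7) - 1468)/(-694 + 1141)) - 2392 = (2*(9 + 2) + (-21 - 1468)/(-694 + 1141)) - 2392 = (2*11 - 1489/447) - 2392 = (22 - 1489*1/447) - 2392 = (22 - 1489/447) - 2392 = 8345/447 - 2392 = -1060879/447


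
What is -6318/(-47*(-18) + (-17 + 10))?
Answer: -6318/839 ≈ -7.5304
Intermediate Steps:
-6318/(-47*(-18) + (-17 + 10)) = -6318/(846 - 7) = -6318/839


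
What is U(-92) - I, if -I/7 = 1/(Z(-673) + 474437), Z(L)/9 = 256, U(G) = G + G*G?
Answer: 3991275659/476741 ≈ 8372.0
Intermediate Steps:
U(G) = G + G**2
Z(L) = 2304 (Z(L) = 9*256 = 2304)
I = -7/476741 (I = -7/(2304 + 474437) = -7/476741 ≈ -1.4683e-5)
U(-92) - I = -92*(1 - 92) - 1*(-7/476741) = -92*(-91) + 7/476741 = 8372 + 7/476741 = 3991275659/476741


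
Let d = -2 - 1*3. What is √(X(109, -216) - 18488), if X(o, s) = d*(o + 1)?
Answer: I*√19038 ≈ 137.98*I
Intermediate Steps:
d = -5 (d = -2 - 3 = -5)
X(o, s) = -5 - 5*o (X(o, s) = -5*(o + 1) = -5*(1 + o) = -5 - 5*o)
√(X(109, -216) - 18488) = √((-5 - 5*109) - 18488) = √((-5 - 545) - 18488) = √(-550 - 18488) = √(-19038) = I*√19038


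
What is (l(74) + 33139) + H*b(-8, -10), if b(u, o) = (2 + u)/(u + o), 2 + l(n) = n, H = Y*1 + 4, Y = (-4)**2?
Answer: 99653/3 ≈ 33218.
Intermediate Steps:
Y = 16
H = 20 (H = 16*1 + 4 = 16 + 4 = 20)
l(n) = -2 + n
b(u, o) = (2 + u)/(o + u)
(l(74) + 33139) + H*b(-8, -10) = ((-2 + 74) + 33139) + 20*((2 - 8)/(-10 - 8)) = (72 + 33139) + 20*(-6/(-18)) = 33211 + 20*(-1/18*(-6)) = 33211 + 20*(1/3) = 33211 + 20/3 = 99653/3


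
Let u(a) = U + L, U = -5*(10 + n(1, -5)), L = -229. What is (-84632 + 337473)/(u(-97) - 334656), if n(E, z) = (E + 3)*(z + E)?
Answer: -252841/334855 ≈ -0.75508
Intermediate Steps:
n(E, z) = (3 + E)*(E + z)
U = 30 (U = -5*(10 + (1**2 + 3*1 + 3*(-5) + 1*(-5))) = -5*(10 + (1 + 3 - 15 - 5)) = -5*(10 - 16) = -5*(-6) = 30)
u(a) = -199 (u(a) = 30 - 229 = -199)
(-84632 + 337473)/(u(-97) - 334656) = (-84632 + 337473)/(-199 - 334656) = 252841/(-334855) = 252841*(-1/334855) = -252841/334855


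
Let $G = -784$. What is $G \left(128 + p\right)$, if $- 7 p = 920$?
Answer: $2688$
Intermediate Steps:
$p = - \frac{920}{7}$ ($p = \left(- \frac{1}{7}\right) 920 = - \frac{920}{7} \approx -131.43$)
$G \left(128 + p\right) = - 784 \left(128 - \frac{920}{7}\right) = \left(-784\right) \left(- \frac{24}{7}\right) = 2688$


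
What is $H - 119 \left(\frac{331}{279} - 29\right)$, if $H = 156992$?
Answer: $\frac{44724208}{279} \approx 1.603 \cdot 10^{5}$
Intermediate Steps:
$H - 119 \left(\frac{331}{279} - 29\right) = 156992 - 119 \left(\frac{331}{279} - 29\right) = 156992 - - \frac{923440}{279} = 156992 + \frac{923440}{279} = \frac{44724208}{279}$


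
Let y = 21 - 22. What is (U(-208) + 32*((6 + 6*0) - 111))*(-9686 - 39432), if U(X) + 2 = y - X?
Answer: 154967290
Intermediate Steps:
y = -1
U(X) = -3 - X (U(X) = -2 + (-1 - X) = -3 - X)
(U(-208) + 32*((6 + 6*0) - 111))*(-9686 - 39432) = ((-3 - 1*(-208)) + 32*((6 + 6*0) - 111))*(-9686 - 39432) = ((-3 + 208) + 32*((6 + 0) - 111))*(-49118) = (205 + 32*(6 - 111))*(-49118) = (205 + 32*(-105))*(-49118) = (205 - 3360)*(-49118) = -3155*(-49118) = 154967290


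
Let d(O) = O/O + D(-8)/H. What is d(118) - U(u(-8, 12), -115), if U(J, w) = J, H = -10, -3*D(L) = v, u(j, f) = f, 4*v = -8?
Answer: -166/15 ≈ -11.067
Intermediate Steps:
v = -2 (v = (¼)*(-8) = -2)
D(L) = ⅔ (D(L) = -⅓*(-2) = ⅔)
d(O) = 14/15 (d(O) = O/O + (⅔)/(-10) = 1 + (⅔)*(-⅒) = 1 - 1/15 = 14/15)
d(118) - U(u(-8, 12), -115) = 14/15 - 1*12 = 14/15 - 12 = -166/15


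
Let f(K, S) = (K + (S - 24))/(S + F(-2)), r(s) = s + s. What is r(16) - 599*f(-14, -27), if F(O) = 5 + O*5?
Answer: -37911/32 ≈ -1184.7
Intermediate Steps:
F(O) = 5 + 5*O
r(s) = 2*s
f(K, S) = (-24 + K + S)/(-5 + S) (f(K, S) = (K + (S - 24))/(S + (5 + 5*(-2))) = (K + (-24 + S))/(S + (5 - 10)) = (-24 + K + S)/(S - 5) = (-24 + K + S)/(-5 + S))
r(16) - 599*f(-14, -27) = 2*16 - 599*(-24 - 14 - 27)/(-5 - 27) = 32 - 599*(-65)/(-32) = 32 - (-599)*(-65)/32 = 32 - 599*65/32 = 32 - 38935/32 = -37911/32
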